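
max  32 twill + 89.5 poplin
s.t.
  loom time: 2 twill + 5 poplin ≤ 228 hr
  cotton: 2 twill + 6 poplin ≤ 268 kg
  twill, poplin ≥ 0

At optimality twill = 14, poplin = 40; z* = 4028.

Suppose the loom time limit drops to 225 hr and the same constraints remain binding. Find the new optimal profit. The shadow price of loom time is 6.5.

Δb = -3, so new z* = 4028 + (6.5)·(-3) = 4028 − 19.5 = 4008.5.

4008.5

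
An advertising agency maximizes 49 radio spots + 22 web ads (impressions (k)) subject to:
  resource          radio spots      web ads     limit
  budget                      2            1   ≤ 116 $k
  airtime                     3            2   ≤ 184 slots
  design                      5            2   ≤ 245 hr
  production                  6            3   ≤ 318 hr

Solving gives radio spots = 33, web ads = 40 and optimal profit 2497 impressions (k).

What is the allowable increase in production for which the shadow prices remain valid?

3.75

Binding constraints: design, production. The basis is B = [[5,2],[6,3]] with det 3.
Per unit increase in production, x* moves by d = (-0.6667, 1.6667).
The basis stays optimal until airtime becomes binding; allowable increase = 3.75 hr.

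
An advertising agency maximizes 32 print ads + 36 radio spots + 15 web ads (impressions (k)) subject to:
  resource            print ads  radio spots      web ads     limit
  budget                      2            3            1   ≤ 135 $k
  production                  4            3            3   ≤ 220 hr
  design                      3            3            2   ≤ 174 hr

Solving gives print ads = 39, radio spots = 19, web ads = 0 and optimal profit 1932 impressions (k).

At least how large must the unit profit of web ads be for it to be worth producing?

Check each constraint at x*: budget 135/135 (tight); production 213/220 (slack 7); design 174/174 (tight).
By complementary slackness, y = 0 for the non-binding constraint.
The binding rows give the dual system: 2·y_budget + 3·y_design = 32 and 3·y_budget + 3·y_design = 36.
Solving: y_budget = 4, y_design = 8.
web ads enters the basis when its profit ≥ yᵀa₃ = 4·1 + 8·2 = 20.

20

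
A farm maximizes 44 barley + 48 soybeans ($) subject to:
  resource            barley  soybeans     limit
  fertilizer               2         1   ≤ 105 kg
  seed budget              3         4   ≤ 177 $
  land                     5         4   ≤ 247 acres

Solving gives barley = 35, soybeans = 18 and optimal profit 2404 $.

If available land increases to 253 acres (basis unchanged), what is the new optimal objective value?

2428

Binding: seed budget and land. Non-binding: fertilizer (17 unused).
Since fertilizer is not tight, its dual is 0.
Dual feasibility on the basic columns requires 3·y_seed budget + 5·y_land = 44, 4·y_seed budget + 4·y_land = 48.
Solving: y_seed budget = 8, y_land = 4.
Δz = y_land·Δb = 4 × (6) = 24, so new z* = 2404 + 24 = 2428.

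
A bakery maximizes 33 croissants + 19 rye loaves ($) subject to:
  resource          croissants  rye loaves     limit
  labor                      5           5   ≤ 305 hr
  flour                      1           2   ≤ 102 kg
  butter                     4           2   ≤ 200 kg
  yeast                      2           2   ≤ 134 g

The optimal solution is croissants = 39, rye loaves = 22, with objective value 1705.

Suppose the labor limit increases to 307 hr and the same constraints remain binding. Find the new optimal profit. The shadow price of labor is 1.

1707

Δb = 2, so new z* = 1705 + (1)·(2) = 1705 + 2 = 1707.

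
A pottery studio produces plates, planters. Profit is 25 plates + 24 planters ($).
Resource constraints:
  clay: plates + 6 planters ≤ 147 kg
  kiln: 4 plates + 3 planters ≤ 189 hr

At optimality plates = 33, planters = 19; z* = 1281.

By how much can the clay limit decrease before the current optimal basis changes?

99.75

Binding constraints: clay, kiln. The basis is B = [[1,6],[4,3]] with det -21.
Per unit decrease in clay, x* moves by d = (0.1429, -0.1905).
The basis stays optimal until planters reaches 0; allowable decrease = 99.75 kg.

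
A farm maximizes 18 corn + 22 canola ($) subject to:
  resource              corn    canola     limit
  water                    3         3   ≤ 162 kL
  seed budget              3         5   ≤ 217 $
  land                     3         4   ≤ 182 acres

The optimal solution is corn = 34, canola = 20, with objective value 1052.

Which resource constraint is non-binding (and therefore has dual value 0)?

water: 162/162 (binding)
seed budget: 202/217 (slack 15)
land: 182/182 (binding)
By complementary slackness, a constraint with positive slack has shadow price 0 → seed budget.

seed budget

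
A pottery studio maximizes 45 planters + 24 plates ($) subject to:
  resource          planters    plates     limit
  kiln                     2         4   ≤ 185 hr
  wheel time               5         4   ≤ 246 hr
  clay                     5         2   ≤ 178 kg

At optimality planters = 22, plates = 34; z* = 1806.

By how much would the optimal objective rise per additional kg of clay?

Binding: wheel time and clay. Non-binding: kiln (5 unused).
By complementary slackness, y = 0 for the non-binding constraint.
From A_Bᵀ y = c: 5·y_wheel time + 5·y_clay = 45; 4·y_wheel time + 2·y_clay = 24.
This yields shadow prices y_wheel time = 3, y_clay = 6.
Shadow price of clay = 6.

6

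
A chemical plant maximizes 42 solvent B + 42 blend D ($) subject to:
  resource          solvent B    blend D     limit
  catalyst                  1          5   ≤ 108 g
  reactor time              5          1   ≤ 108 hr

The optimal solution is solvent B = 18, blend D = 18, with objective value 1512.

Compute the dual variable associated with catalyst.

7

Both catalyst and reactor time are binding at x*.
Dual feasibility on the basic columns requires 1·y_catalyst + 5·y_reactor time = 42, 5·y_catalyst + 1·y_reactor time = 42.
→ y_catalyst = 7 and y_reactor time = 7.
Shadow price of catalyst = 7.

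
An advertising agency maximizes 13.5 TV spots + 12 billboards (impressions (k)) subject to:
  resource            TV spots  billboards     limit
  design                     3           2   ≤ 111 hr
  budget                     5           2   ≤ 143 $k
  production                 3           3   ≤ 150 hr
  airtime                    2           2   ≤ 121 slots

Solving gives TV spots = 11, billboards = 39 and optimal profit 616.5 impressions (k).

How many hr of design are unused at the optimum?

design used = 3·11 + 2·39 = 111; slack = 111 − 111 = 0.

0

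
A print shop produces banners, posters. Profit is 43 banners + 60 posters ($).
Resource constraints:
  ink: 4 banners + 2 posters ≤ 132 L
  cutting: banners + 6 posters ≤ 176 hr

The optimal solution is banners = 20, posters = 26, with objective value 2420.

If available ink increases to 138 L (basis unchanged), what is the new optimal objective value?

2474

At the optimum: ink uses 132 of 132 (binding); cutting uses 176 of 176 (binding).
Dual feasibility on the basic columns requires 4·y_ink + 1·y_cutting = 43, 2·y_ink + 6·y_cutting = 60.
This yields shadow prices y_ink = 9, y_cutting = 7.
Δz = y_ink·Δb = 9 × (6) = 54, so new z* = 2420 + 54 = 2474.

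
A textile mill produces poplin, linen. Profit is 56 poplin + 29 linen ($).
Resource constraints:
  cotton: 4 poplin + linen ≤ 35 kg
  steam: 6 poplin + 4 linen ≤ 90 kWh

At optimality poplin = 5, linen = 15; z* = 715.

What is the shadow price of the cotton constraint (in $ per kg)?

5

Both cotton and steam are binding at x*.
The binding rows give the dual system: 4·y_cotton + 6·y_steam = 56 and 1·y_cotton + 4·y_steam = 29.
→ y_cotton = 5 and y_steam = 6.
Shadow price of cotton = 5.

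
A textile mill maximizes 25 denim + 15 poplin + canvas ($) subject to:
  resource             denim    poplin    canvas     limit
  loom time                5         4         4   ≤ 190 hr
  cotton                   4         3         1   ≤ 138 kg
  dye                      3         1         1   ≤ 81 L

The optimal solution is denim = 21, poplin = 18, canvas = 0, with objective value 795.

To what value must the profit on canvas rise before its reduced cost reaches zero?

7

Binding: cotton and dye. Non-binding: loom time (13 unused).
Since loom time is not tight, its dual is 0.
From A_Bᵀ y = c: 4·y_cotton + 3·y_dye = 25; 3·y_cotton + 1·y_dye = 15.
→ y_cotton = 4 and y_dye = 3.
canvas enters the basis when its profit ≥ yᵀa₃ = 4·1 + 3·1 = 7.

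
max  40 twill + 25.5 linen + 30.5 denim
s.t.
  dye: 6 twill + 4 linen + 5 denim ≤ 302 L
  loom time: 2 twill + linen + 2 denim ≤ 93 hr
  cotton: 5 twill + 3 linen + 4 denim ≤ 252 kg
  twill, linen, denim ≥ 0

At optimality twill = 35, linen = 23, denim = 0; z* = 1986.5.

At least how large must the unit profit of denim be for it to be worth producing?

34.5

Check each constraint at x*: dye 302/302 (tight); loom time 93/93 (tight); cotton 244/252 (slack 8).
Slack constraints have shadow price 0 (complementary slackness).
From A_Bᵀ y = c: 6·y_dye + 2·y_loom time = 40; 4·y_dye + 1·y_loom time = 25.5.
→ y_dye = 5.5 and y_loom time = 3.5.
denim enters the basis when its profit ≥ yᵀa₃ = 5.5·5 + 3.5·2 = 34.5.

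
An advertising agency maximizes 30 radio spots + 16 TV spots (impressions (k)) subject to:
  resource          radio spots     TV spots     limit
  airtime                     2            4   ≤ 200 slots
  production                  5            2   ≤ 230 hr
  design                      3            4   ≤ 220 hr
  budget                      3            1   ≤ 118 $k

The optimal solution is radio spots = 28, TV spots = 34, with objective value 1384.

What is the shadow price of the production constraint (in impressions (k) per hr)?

Binding: design and budget. Non-binding: airtime (8 unused), production (22 unused).
By complementary slackness, y = 0 for the non-binding constraints.
The binding rows give the dual system: 3·y_design + 3·y_budget = 30 and 4·y_design + 1·y_budget = 16.
→ y_design = 2 and y_budget = 8.
Shadow price of production = 0.

0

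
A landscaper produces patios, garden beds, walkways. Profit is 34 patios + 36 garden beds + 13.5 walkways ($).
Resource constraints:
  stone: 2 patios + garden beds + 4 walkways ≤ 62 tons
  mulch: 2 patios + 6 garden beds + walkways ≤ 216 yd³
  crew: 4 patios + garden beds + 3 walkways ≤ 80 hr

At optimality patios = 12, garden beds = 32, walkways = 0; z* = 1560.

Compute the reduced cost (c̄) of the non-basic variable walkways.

Binding: mulch and crew. Non-binding: stone (6 unused).
Since stone is not tight, its dual is 0.
The binding rows give the dual system: 2·y_mulch + 4·y_crew = 34 and 6·y_mulch + 1·y_crew = 36.
Solving: y_mulch = 5, y_crew = 6.
Reduced cost of walkways: c₃ − yᵀa₃ = 13.5 − (5·1 + 6·3) = 13.5 − 23 = -9.5.

-9.5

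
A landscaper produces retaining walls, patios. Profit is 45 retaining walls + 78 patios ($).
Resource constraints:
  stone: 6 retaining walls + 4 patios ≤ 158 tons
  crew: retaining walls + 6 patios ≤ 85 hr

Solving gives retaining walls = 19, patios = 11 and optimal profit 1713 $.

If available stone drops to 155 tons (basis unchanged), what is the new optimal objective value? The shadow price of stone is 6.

1695

Δb = -3, so new z* = 1713 + (6)·(-3) = 1713 − 18 = 1695.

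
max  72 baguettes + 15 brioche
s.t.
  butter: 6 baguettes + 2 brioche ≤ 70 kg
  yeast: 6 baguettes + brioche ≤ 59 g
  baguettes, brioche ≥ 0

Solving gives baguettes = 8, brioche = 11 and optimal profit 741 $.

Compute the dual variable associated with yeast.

9

At the optimum: butter uses 70 of 70 (binding); yeast uses 59 of 59 (binding).
The binding rows give the dual system: 6·y_butter + 6·y_yeast = 72 and 2·y_butter + 1·y_yeast = 15.
→ y_butter = 3 and y_yeast = 9.
Shadow price of yeast = 9.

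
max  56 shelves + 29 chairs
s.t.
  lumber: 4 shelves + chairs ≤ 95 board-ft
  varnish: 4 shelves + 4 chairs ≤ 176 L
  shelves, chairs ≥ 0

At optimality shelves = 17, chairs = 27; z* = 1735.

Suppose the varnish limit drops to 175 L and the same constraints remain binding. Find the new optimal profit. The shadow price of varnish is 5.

1730

Δb = -1, so new z* = 1735 + (5)·(-1) = 1735 − 5 = 1730.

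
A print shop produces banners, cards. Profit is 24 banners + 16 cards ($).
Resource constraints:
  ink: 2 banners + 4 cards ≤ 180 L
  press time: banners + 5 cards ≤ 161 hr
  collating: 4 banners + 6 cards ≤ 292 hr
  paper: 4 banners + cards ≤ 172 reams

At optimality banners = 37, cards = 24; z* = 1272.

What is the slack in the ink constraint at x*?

ink used = 2·37 + 4·24 = 170; slack = 180 − 170 = 10.

10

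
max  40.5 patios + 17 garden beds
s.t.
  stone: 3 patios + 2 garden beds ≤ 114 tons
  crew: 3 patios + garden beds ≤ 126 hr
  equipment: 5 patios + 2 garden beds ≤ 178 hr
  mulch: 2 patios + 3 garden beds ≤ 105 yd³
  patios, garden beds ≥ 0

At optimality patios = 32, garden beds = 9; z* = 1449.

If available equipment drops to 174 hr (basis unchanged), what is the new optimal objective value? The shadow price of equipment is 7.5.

1419

Δb = -4, so new z* = 1449 + (7.5)·(-4) = 1449 − 30 = 1419.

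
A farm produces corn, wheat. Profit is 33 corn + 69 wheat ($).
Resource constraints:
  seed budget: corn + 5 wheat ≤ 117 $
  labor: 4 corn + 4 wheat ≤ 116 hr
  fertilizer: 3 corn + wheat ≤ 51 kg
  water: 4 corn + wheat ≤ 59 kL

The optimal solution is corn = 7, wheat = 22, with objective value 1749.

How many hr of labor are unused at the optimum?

labor used = 4·7 + 4·22 = 116; slack = 116 − 116 = 0.

0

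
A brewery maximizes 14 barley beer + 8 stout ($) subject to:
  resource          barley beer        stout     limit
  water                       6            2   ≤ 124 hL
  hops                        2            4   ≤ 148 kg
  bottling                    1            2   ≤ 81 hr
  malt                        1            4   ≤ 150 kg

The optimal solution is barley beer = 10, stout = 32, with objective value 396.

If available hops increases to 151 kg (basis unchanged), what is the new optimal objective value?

399

Binding: water and hops. Non-binding: bottling (7 unused), malt (12 unused).
By complementary slackness, y = 0 for the non-binding constraints.
The binding rows give the dual system: 6·y_water + 2·y_hops = 14 and 2·y_water + 4·y_hops = 8.
Solving: y_water = 2, y_hops = 1.
Δz = y_hops·Δb = 1 × (3) = 3, so new z* = 396 + 3 = 399.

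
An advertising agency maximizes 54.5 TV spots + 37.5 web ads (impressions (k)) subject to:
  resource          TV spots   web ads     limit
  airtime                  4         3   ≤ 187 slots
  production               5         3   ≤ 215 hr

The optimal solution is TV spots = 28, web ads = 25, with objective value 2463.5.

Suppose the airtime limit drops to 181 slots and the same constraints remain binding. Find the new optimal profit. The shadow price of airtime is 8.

Δb = -6, so new z* = 2463.5 + (8)·(-6) = 2463.5 − 48 = 2415.5.

2415.5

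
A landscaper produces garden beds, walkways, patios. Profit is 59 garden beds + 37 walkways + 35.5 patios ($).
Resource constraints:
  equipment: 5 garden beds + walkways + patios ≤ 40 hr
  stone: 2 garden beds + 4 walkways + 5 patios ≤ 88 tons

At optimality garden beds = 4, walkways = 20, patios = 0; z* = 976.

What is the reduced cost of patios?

At the optimum: equipment uses 40 of 40 (binding); stone uses 88 of 88 (binding).
Dual feasibility on the basic columns requires 5·y_equipment + 2·y_stone = 59, 1·y_equipment + 4·y_stone = 37.
This yields shadow prices y_equipment = 9, y_stone = 7.
Reduced cost of patios: c₃ − yᵀa₃ = 35.5 − (9·1 + 7·5) = 35.5 − 44 = -8.5.

-8.5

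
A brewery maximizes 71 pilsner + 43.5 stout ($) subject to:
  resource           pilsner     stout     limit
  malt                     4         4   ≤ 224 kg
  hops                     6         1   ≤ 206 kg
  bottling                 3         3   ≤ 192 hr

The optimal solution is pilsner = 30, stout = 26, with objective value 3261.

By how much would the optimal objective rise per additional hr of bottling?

Check each constraint at x*: malt 224/224 (tight); hops 206/206 (tight); bottling 168/192 (slack 24).
Since bottling is not tight, its dual is 0.
From A_Bᵀ y = c: 4·y_malt + 6·y_hops = 71; 4·y_malt + 1·y_hops = 43.5.
This yields shadow prices y_malt = 9.5, y_hops = 5.5.
Shadow price of bottling = 0.

0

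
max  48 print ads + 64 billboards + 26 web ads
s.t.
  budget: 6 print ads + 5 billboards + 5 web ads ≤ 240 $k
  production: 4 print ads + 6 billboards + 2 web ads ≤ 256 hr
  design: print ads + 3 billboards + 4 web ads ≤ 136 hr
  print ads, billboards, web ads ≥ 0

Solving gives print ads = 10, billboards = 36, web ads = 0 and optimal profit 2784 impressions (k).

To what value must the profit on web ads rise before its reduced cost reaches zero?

Binding: budget and production. Non-binding: design (18 unused).
By complementary slackness, y = 0 for the non-binding constraint.
From A_Bᵀ y = c: 6·y_budget + 4·y_production = 48; 5·y_budget + 6·y_production = 64.
Solving: y_budget = 2, y_production = 9.
web ads enters the basis when its profit ≥ yᵀa₃ = 2·5 + 9·2 = 28.

28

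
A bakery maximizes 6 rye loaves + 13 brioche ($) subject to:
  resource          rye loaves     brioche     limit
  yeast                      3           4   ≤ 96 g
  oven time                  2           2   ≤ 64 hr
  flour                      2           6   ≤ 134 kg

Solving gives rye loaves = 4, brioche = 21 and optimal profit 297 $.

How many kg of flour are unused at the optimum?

0

flour used = 2·4 + 6·21 = 134; slack = 134 − 134 = 0.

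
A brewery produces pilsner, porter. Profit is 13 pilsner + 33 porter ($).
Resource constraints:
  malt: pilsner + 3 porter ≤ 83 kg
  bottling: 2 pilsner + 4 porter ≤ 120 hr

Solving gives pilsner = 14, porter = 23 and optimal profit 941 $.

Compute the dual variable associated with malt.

7

Check each constraint at x*: malt 83/83 (tight); bottling 120/120 (tight).
The binding rows give the dual system: 1·y_malt + 2·y_bottling = 13 and 3·y_malt + 4·y_bottling = 33.
→ y_malt = 7 and y_bottling = 3.
Shadow price of malt = 7.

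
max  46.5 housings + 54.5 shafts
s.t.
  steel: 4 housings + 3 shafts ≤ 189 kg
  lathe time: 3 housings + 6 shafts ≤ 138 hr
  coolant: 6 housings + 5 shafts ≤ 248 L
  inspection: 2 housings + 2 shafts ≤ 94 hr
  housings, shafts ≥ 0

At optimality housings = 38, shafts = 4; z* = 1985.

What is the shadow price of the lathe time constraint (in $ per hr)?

4.5

At the optimum: steel uses 164 of 189 (slack = 25); lathe time uses 138 of 138 (binding); coolant uses 248 of 248 (binding); inspection uses 84 of 94 (slack = 10).
By complementary slackness, y = 0 for the non-binding constraints.
The binding rows give the dual system: 3·y_lathe time + 6·y_coolant = 46.5 and 6·y_lathe time + 5·y_coolant = 54.5.
Solving: y_lathe time = 4.5, y_coolant = 5.5.
Shadow price of lathe time = 4.5.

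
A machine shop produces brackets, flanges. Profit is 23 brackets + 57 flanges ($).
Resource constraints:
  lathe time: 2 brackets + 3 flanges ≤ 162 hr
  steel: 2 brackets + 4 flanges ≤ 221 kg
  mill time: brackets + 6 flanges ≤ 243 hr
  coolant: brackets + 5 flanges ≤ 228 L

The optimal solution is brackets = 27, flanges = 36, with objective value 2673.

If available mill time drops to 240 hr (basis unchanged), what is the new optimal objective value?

Binding: lathe time and mill time. Non-binding: steel (23 unused), coolant (21 unused).
Slack constraints have shadow price 0 (complementary slackness).
The binding rows give the dual system: 2·y_lathe time + 1·y_mill time = 23 and 3·y_lathe time + 6·y_mill time = 57.
→ y_lathe time = 9 and y_mill time = 5.
Δz = y_mill time·Δb = 5 × (-3) = -15, so new z* = 2673 − 15 = 2658.

2658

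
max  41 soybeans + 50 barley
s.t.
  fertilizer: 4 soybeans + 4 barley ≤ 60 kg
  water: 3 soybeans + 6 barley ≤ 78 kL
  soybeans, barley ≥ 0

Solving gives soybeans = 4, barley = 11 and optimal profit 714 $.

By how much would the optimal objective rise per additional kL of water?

Check each constraint at x*: fertilizer 60/60 (tight); water 78/78 (tight).
From A_Bᵀ y = c: 4·y_fertilizer + 3·y_water = 41; 4·y_fertilizer + 6·y_water = 50.
Solving: y_fertilizer = 8, y_water = 3.
Shadow price of water = 3.

3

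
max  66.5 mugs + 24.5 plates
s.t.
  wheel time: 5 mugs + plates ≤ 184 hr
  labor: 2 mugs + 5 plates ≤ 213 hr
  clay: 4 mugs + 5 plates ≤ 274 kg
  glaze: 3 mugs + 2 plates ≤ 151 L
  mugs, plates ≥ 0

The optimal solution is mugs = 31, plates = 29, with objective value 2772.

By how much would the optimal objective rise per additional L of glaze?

8

Check each constraint at x*: wheel time 184/184 (tight); labor 207/213 (slack 6); clay 269/274 (slack 5); glaze 151/151 (tight).
Slack constraints have shadow price 0 (complementary slackness).
The binding rows give the dual system: 5·y_wheel time + 3·y_glaze = 66.5 and 1·y_wheel time + 2·y_glaze = 24.5.
Solving: y_wheel time = 8.5, y_glaze = 8.
Shadow price of glaze = 8.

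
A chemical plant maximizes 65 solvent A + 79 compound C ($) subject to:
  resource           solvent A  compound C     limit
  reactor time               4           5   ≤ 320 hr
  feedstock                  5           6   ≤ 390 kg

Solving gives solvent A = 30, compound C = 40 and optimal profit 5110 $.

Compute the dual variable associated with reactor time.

At the optimum: reactor time uses 320 of 320 (binding); feedstock uses 390 of 390 (binding).
From A_Bᵀ y = c: 4·y_reactor time + 5·y_feedstock = 65; 5·y_reactor time + 6·y_feedstock = 79.
This yields shadow prices y_reactor time = 5, y_feedstock = 9.
Shadow price of reactor time = 5.

5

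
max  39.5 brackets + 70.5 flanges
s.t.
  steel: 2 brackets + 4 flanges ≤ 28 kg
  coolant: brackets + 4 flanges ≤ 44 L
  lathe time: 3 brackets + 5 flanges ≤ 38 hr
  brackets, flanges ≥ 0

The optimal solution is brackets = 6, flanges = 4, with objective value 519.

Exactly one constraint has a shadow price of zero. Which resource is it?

steel: 28/28 (binding)
coolant: 22/44 (slack 22)
lathe time: 38/38 (binding)
By complementary slackness, a constraint with positive slack has shadow price 0 → coolant.

coolant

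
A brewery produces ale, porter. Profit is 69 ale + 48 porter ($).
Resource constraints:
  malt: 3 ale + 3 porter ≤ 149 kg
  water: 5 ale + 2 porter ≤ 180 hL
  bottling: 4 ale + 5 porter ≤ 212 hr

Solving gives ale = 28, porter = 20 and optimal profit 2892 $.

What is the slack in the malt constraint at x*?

malt used = 3·28 + 3·20 = 144; slack = 149 − 144 = 5.

5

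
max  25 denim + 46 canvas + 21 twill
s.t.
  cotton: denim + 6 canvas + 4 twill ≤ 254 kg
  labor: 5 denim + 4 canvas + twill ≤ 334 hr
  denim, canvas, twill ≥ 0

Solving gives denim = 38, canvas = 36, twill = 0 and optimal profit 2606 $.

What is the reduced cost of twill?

-3

Check each constraint at x*: cotton 254/254 (tight); labor 334/334 (tight).
Dual feasibility on the basic columns requires 1·y_cotton + 5·y_labor = 25, 6·y_cotton + 4·y_labor = 46.
→ y_cotton = 5 and y_labor = 4.
Reduced cost of twill: c₃ − yᵀa₃ = 21 − (5·4 + 4·1) = 21 − 24 = -3.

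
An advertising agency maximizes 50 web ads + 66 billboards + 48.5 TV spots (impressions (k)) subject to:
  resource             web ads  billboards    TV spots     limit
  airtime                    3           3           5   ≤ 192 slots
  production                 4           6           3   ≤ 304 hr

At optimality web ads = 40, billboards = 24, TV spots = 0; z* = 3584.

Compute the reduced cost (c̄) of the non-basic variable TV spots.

-5.5

Both airtime and production are binding at x*.
Dual feasibility on the basic columns requires 3·y_airtime + 4·y_production = 50, 3·y_airtime + 6·y_production = 66.
This yields shadow prices y_airtime = 6, y_production = 8.
Reduced cost of TV spots: c₃ − yᵀa₃ = 48.5 − (6·5 + 8·3) = 48.5 − 54 = -5.5.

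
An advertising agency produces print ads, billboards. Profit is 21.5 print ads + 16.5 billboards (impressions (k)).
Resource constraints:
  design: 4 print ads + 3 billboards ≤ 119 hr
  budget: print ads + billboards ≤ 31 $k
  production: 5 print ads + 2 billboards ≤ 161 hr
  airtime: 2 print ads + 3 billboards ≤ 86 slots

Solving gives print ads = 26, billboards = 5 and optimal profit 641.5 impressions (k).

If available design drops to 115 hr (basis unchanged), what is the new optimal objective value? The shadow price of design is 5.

621.5

Δb = -4, so new z* = 641.5 + (5)·(-4) = 641.5 − 20 = 621.5.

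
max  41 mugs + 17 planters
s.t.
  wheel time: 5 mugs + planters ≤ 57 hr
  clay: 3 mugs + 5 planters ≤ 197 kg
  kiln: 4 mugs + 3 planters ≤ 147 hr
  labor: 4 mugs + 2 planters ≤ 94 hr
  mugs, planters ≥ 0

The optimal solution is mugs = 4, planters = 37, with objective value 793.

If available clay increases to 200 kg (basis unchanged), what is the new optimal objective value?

799

At the optimum: wheel time uses 57 of 57 (binding); clay uses 197 of 197 (binding); kiln uses 127 of 147 (slack = 20); labor uses 90 of 94 (slack = 4).
Slack constraints have shadow price 0 (complementary slackness).
Dual feasibility on the basic columns requires 5·y_wheel time + 3·y_clay = 41, 1·y_wheel time + 5·y_clay = 17.
Solving: y_wheel time = 7, y_clay = 2.
Δz = y_clay·Δb = 2 × (3) = 6, so new z* = 793 + 6 = 799.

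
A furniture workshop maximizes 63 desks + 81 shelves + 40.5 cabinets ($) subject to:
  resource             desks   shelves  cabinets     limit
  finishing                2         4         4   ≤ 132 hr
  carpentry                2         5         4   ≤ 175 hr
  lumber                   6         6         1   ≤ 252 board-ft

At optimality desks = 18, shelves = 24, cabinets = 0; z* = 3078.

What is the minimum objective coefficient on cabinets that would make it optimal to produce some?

43.5

Check each constraint at x*: finishing 132/132 (tight); carpentry 156/175 (slack 19); lumber 252/252 (tight).
By complementary slackness, y = 0 for the non-binding constraint.
The binding rows give the dual system: 2·y_finishing + 6·y_lumber = 63 and 4·y_finishing + 6·y_lumber = 81.
This yields shadow prices y_finishing = 9, y_lumber = 7.5.
cabinets enters the basis when its profit ≥ yᵀa₃ = 9·4 + 7.5·1 = 43.5.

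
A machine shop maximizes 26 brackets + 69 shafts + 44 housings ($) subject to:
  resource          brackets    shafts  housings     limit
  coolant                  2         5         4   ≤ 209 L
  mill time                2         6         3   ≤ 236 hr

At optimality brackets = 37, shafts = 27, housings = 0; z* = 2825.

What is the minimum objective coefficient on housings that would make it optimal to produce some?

At the optimum: coolant uses 209 of 209 (binding); mill time uses 236 of 236 (binding).
The binding rows give the dual system: 2·y_coolant + 2·y_mill time = 26 and 5·y_coolant + 6·y_mill time = 69.
→ y_coolant = 9 and y_mill time = 4.
housings enters the basis when its profit ≥ yᵀa₃ = 9·4 + 4·3 = 48.

48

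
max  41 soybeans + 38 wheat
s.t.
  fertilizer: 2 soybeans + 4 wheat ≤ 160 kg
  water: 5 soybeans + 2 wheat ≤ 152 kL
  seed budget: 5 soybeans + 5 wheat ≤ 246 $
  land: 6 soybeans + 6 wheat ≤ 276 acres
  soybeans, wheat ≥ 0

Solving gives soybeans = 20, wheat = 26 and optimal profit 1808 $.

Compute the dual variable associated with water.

Binding: water and land. Non-binding: fertilizer (16 unused), seed budget (16 unused).
Slack constraints have shadow price 0 (complementary slackness).
From A_Bᵀ y = c: 5·y_water + 6·y_land = 41; 2·y_water + 6·y_land = 38.
This yields shadow prices y_water = 1, y_land = 6.
Shadow price of water = 1.

1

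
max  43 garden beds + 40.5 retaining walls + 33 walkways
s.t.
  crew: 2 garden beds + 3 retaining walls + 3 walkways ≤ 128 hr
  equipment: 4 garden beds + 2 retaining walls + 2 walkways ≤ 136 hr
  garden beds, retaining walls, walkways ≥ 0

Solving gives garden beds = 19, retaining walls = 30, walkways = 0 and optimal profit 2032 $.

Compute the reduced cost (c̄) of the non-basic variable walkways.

Both crew and equipment are binding at x*.
From A_Bᵀ y = c: 2·y_crew + 4·y_equipment = 43; 3·y_crew + 2·y_equipment = 40.5.
This yields shadow prices y_crew = 9.5, y_equipment = 6.
Reduced cost of walkways: c₃ − yᵀa₃ = 33 − (9.5·3 + 6·2) = 33 − 40.5 = -7.5.

-7.5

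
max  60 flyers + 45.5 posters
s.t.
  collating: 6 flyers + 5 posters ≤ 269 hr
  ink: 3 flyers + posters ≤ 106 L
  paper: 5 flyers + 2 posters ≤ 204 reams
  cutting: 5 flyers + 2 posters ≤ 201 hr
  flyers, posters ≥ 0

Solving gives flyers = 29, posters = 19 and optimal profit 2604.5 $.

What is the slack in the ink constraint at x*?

0

ink used = 3·29 + 1·19 = 106; slack = 106 − 106 = 0.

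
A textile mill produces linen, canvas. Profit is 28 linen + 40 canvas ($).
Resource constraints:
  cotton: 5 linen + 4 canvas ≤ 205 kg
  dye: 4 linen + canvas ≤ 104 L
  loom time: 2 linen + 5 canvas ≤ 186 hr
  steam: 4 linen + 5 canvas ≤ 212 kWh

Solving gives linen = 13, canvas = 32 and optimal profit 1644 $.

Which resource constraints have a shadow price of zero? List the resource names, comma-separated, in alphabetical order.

cotton, dye

cotton: 193/205 (slack 12)
dye: 84/104 (slack 20)
loom time: 186/186 (binding)
steam: 212/212 (binding)
By complementary slackness, a constraint with positive slack has shadow price 0 → cotton, dye.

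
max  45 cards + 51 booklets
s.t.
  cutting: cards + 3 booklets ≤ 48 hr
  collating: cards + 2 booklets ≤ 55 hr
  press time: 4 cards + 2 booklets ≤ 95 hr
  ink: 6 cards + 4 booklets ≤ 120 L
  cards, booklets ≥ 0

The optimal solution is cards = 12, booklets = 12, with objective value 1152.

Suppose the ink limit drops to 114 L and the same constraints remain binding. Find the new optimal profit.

Check each constraint at x*: cutting 48/48 (tight); collating 36/55 (slack 19); press time 72/95 (slack 23); ink 120/120 (tight).
By complementary slackness, y = 0 for the non-binding constraints.
The binding rows give the dual system: 1·y_cutting + 6·y_ink = 45 and 3·y_cutting + 4·y_ink = 51.
→ y_cutting = 9 and y_ink = 6.
Δz = y_ink·Δb = 6 × (-6) = -36, so new z* = 1152 − 36 = 1116.

1116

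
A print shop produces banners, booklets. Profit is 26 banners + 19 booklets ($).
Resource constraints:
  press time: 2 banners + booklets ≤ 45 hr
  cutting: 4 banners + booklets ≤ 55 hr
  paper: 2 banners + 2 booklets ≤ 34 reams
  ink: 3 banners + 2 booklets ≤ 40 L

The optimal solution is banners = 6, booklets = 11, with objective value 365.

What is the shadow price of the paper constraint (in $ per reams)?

2.5

Check each constraint at x*: press time 23/45 (slack 22); cutting 35/55 (slack 20); paper 34/34 (tight); ink 40/40 (tight).
Since press time, cutting are not tight, their duals are 0.
The binding rows give the dual system: 2·y_paper + 3·y_ink = 26 and 2·y_paper + 2·y_ink = 19.
→ y_paper = 2.5 and y_ink = 7.
Shadow price of paper = 2.5.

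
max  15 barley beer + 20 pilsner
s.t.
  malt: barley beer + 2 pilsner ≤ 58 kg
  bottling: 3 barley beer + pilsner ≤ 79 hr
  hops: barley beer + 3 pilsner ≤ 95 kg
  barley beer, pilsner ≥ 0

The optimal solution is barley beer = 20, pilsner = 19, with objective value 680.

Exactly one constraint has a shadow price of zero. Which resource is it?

malt: 58/58 (binding)
bottling: 79/79 (binding)
hops: 77/95 (slack 18)
By complementary slackness, a constraint with positive slack has shadow price 0 → hops.

hops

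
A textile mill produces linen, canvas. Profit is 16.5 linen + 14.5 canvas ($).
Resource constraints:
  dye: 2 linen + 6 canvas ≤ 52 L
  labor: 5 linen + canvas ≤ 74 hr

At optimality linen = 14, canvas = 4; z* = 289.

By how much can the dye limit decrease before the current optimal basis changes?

Binding constraints: dye, labor. The basis is B = [[2,6],[5,1]] with det -28.
Per unit decrease in dye, x* moves by d = (0.0357, -0.1786).
The basis stays optimal until canvas reaches 0; allowable decrease = 22.4 L.

22.4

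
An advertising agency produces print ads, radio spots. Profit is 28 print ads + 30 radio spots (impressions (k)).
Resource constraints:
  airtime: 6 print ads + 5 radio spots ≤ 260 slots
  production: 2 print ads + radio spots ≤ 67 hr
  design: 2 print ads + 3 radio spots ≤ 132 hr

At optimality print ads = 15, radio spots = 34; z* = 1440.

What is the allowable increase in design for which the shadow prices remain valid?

24

Binding constraints: airtime, design. The basis is B = [[6,5],[2,3]] with det 8.
Per unit increase in design, x* moves by d = (-0.625, 0.75).
The basis stays optimal until print ads reaches 0; allowable increase = 24 hr.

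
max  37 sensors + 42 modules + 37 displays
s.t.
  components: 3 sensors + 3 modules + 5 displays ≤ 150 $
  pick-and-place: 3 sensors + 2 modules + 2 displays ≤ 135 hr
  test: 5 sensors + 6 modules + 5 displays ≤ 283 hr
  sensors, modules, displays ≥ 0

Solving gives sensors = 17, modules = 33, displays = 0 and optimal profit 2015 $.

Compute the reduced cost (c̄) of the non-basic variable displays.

Binding: components and test. Non-binding: pick-and-place (18 unused).
Slack constraints have shadow price 0 (complementary slackness).
Dual feasibility on the basic columns requires 3·y_components + 5·y_test = 37, 3·y_components + 6·y_test = 42.
→ y_components = 4 and y_test = 5.
Reduced cost of displays: c₃ − yᵀa₃ = 37 − (4·5 + 5·5) = 37 − 45 = -8.

-8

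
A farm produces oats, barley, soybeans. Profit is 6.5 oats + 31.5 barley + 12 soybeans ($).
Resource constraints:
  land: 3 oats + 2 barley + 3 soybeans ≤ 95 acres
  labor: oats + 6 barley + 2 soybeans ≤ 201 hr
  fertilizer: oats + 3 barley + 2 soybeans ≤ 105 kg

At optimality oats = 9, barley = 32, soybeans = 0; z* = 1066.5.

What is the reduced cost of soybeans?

At the optimum: land uses 91 of 95 (slack = 4); labor uses 201 of 201 (binding); fertilizer uses 105 of 105 (binding).
Slack constraints have shadow price 0 (complementary slackness).
Dual feasibility on the basic columns requires 1·y_labor + 1·y_fertilizer = 6.5, 6·y_labor + 3·y_fertilizer = 31.5.
Solving: y_labor = 4, y_fertilizer = 2.5.
Reduced cost of soybeans: c₃ − yᵀa₃ = 12 − (4·2 + 2.5·2) = 12 − 13 = -1.

-1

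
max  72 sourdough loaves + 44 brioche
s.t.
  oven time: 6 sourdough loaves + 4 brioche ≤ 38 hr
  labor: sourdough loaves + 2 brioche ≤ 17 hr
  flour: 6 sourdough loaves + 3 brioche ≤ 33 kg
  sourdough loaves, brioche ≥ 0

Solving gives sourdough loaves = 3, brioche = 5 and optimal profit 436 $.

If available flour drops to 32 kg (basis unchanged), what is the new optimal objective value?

432

Binding: oven time and flour. Non-binding: labor (4 unused).
Slack constraints have shadow price 0 (complementary slackness).
Dual feasibility on the basic columns requires 6·y_oven time + 6·y_flour = 72, 4·y_oven time + 3·y_flour = 44.
→ y_oven time = 8 and y_flour = 4.
Δz = y_flour·Δb = 4 × (-1) = -4, so new z* = 436 − 4 = 432.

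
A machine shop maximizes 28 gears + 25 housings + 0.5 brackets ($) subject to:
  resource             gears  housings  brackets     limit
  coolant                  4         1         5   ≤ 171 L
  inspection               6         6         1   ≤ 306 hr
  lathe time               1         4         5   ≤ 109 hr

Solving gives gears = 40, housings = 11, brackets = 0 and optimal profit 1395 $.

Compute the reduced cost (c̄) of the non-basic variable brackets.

-8.5

Binding: coolant and inspection. Non-binding: lathe time (25 unused).
By complementary slackness, y = 0 for the non-binding constraint.
From A_Bᵀ y = c: 4·y_coolant + 6·y_inspection = 28; 1·y_coolant + 6·y_inspection = 25.
Solving: y_coolant = 1, y_inspection = 4.
Reduced cost of brackets: c₃ − yᵀa₃ = 0.5 − (1·5 + 4·1) = 0.5 − 9 = -8.5.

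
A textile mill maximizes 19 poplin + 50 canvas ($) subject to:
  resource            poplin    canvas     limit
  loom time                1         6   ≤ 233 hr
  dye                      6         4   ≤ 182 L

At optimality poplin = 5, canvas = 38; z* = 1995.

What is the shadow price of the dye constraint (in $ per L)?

Check each constraint at x*: loom time 233/233 (tight); dye 182/182 (tight).
The binding rows give the dual system: 1·y_loom time + 6·y_dye = 19 and 6·y_loom time + 4·y_dye = 50.
→ y_loom time = 7 and y_dye = 2.
Shadow price of dye = 2.

2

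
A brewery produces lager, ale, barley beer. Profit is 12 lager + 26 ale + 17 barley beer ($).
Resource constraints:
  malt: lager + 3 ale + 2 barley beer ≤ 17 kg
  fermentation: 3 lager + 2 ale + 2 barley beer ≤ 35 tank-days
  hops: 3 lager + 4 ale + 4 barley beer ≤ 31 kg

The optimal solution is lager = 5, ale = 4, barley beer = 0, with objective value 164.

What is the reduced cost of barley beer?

-3

Check each constraint at x*: malt 17/17 (tight); fermentation 23/35 (slack 12); hops 31/31 (tight).
Slack constraints have shadow price 0 (complementary slackness).
Dual feasibility on the basic columns requires 1·y_malt + 3·y_hops = 12, 3·y_malt + 4·y_hops = 26.
→ y_malt = 6 and y_hops = 2.
Reduced cost of barley beer: c₃ − yᵀa₃ = 17 − (6·2 + 2·4) = 17 − 20 = -3.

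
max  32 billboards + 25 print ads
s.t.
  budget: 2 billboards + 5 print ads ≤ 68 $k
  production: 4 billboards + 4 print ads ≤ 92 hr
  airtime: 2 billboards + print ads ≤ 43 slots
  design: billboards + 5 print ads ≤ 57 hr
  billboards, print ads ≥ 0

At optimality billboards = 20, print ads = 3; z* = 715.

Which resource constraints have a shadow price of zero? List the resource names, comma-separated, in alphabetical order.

budget: 55/68 (slack 13)
production: 92/92 (binding)
airtime: 43/43 (binding)
design: 35/57 (slack 22)
By complementary slackness, a constraint with positive slack has shadow price 0 → budget, design.

budget, design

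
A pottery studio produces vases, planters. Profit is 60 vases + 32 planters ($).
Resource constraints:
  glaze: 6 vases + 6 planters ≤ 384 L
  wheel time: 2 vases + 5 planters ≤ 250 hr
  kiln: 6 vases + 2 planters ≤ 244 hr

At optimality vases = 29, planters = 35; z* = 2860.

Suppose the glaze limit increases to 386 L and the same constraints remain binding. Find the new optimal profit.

At the optimum: glaze uses 384 of 384 (binding); wheel time uses 233 of 250 (slack = 17); kiln uses 244 of 244 (binding).
By complementary slackness, y = 0 for the non-binding constraint.
From A_Bᵀ y = c: 6·y_glaze + 6·y_kiln = 60; 6·y_glaze + 2·y_kiln = 32.
This yields shadow prices y_glaze = 3, y_kiln = 7.
Δz = y_glaze·Δb = 3 × (2) = 6, so new z* = 2860 + 6 = 2866.

2866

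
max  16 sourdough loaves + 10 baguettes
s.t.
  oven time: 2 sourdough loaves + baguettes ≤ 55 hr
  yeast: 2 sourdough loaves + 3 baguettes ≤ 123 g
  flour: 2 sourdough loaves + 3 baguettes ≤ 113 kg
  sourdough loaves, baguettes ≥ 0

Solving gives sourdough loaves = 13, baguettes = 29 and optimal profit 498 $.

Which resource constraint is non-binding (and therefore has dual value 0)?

yeast

oven time: 55/55 (binding)
yeast: 113/123 (slack 10)
flour: 113/113 (binding)
By complementary slackness, a constraint with positive slack has shadow price 0 → yeast.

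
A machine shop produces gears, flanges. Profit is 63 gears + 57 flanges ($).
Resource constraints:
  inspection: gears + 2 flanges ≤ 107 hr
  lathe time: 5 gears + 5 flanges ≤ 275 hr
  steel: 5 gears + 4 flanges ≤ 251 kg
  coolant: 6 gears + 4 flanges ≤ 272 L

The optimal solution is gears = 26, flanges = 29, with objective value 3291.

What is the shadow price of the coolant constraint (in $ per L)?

3

Check each constraint at x*: inspection 84/107 (slack 23); lathe time 275/275 (tight); steel 246/251 (slack 5); coolant 272/272 (tight).
Slack constraints have shadow price 0 (complementary slackness).
The binding rows give the dual system: 5·y_lathe time + 6·y_coolant = 63 and 5·y_lathe time + 4·y_coolant = 57.
→ y_lathe time = 9 and y_coolant = 3.
Shadow price of coolant = 3.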